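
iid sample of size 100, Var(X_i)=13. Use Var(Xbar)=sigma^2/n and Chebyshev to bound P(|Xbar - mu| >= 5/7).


Var(Xbar) = Var(X)/n = 13/100
Chebyshev: P(|Xbar-mu| >= 5/7) <= Var(Xbar)/(5/7)^2 = (13/100)/(25/49) = 637/2500

637/2500


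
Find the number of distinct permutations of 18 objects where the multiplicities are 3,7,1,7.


18! = 6402373705728000
Denominator: 3!=6 * 7!=5040 * 1!=1 * 7!=5040
Coefficient = 6402373705728000 / 152409600 = 42007680

42007680


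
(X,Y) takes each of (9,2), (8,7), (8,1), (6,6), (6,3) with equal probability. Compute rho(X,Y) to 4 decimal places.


Cov(X,Y) = -0.9200, Var(X) = 1.4400, Var(Y) = 5.3600
rho = Cov/(sqrt(VarX)*sqrt(VarY)) = -0.3311

-0.3311


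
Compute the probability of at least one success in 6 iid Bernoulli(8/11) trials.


P(at least one) = 1 - P(none)
P(none) = (1 - 8/11)^6 = (3/11)^6 = 729/1771561
P(at least one) = 1 - 729/1771561 = 1770832/1771561

1770832/1771561


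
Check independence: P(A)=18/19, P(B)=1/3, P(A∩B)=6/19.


P(A)*P(B) = 18/19*1/3 = 6/19
P(A∩B) = 6/19, which equals P(A)P(B), so independent

Yes, A and B are independent


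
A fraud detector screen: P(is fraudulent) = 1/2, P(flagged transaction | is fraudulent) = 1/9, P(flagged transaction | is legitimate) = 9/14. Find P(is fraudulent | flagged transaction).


P(A) = P(A|B)P(B) + P(A|B')P(B') = 1/9*1/2 + 9/14*1/2 = 95/252
P(B|A) = P(A|B)P(B)/P(A) = (1/18)/(95/252) = 14/95

14/95


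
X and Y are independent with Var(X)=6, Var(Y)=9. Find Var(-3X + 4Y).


Independence => Cov(X,Y)=0
Var(-3X + 4Y) = (-3)^2*Var(X) + 4^2*Var(Y)
= 9*6 + 16*9 = 198

198


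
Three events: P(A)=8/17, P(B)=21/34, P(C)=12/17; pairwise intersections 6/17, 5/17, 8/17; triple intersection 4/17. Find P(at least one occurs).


P(A∪B∪C) = P(A)+P(B)+P(C) - P(AB)-P(AC)-P(BC) + P(ABC)
= 8/17+21/34+12/17 - 6/17-5/17-8/17 + 4/17
= 31/34

31/34


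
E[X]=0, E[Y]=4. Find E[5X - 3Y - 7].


E[5X - 3Y - 7] = 5*E[X] - 3*E[Y] - 7
= (5)*(0) + (-3)*(4) + (-7)
= 0 - 12 - 7 = -19

-19


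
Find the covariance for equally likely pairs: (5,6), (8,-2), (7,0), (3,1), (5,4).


E[X]=28/5, E[Y]=9/5, E[XY]=37/5
Cov(X,Y) = E[XY] - E[X]E[Y] = 37/5 - 28/5*9/5 = -67/25

-67/25


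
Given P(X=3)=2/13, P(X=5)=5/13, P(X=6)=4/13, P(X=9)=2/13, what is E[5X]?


E[5X] = sum(g(x)*P(x))
= 15*2/13 + 25*5/13 + 30*4/13 + 45*2/13
= 365/13

365/13


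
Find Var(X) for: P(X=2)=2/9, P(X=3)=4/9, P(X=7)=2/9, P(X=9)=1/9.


E[X] = 13/3, E[X^2] = 223/9
Var(X) = E[X^2] - (E[X])^2 = 223/9 - (13/3)^2 = 6

6


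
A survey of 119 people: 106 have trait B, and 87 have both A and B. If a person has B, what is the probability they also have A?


P(A|B) = P(A∩B)/P(B) = (87/119)/(106/119) = 87/106

87/106


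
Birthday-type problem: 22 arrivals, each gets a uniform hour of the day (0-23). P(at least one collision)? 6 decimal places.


P(all different) = prod((24-i)/24 for i=0..21) = 0.000000
P(at least one match) = 1 - 0.000000 = 1.000000

1.000000


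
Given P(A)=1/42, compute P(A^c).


P(A') = 1 - P(A) = 1 - 1/42 = 41/42

41/42


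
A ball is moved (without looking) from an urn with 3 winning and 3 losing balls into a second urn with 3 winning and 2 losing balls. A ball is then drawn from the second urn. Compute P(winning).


P(transfer winning) = 3/6 = 1/2; P(transfer losing) = 1/2
If winning transferred: Urn II has 4 winning of 6, so P(winning|winning moved) = 2/3
If losing transferred: Urn II has 3 winning of 6, so P(winning|losing moved) = 1/2
By total probability: P(winning) = 1/2*2/3 + 1/2*1/2 = 7/12

7/12


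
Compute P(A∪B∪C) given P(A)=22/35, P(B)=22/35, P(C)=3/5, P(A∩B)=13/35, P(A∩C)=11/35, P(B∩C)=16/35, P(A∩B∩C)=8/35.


P(A∪B∪C) = P(A)+P(B)+P(C) - P(AB)-P(AC)-P(BC) + P(ABC)
= 22/35+22/35+3/5 - 13/35-11/35-16/35 + 8/35
= 33/35

33/35


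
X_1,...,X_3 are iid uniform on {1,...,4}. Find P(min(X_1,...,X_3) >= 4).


P(min >= 4) = P(all X_i >= 4) = (P(X_1 >= 4))^3
= (1/4)^3 = 1/64

1/64


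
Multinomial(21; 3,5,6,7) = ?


21! = 51090942171709440000
Denominator: 3!=6 * 5!=120 * 6!=720 * 7!=5040
Coefficient = 51090942171709440000 / 2612736000 = 19554575040

19554575040


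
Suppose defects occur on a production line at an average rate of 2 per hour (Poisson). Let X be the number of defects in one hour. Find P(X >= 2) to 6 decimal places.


P(X>=2) = 1 - P(X<=1) = 1 - (e^(-2)*2^0/0! + e^(-2)*2^1/1!)
≈ 1 - (0.1353352832 + 0.2706705665)
= 1 - 0.4060058497 = 0.5939941503
≈ 0.593994

0.593994


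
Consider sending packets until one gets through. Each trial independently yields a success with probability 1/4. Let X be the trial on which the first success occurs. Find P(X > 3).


P(X > 3) = P(first 3 trials all fail) = (1-p)^3 = (3/4)^3 = 27/64

27/64


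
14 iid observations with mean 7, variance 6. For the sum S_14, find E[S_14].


E[S_n] = n*E[X_1] = 14*7 = 98

98


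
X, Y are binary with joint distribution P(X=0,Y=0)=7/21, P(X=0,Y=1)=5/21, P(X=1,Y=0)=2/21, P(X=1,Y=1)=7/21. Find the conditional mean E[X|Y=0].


P(Y=0) = 9/21
E[X|Y=0] = (0*7 + 1*2)/9 = 2/9

2/9


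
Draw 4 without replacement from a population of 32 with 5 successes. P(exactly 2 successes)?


P(X=2) = C(5,2)*C(27,2) / C(32,4)
= 10*351 / 35960
= 3510/35960 = 351/3596

351/3596


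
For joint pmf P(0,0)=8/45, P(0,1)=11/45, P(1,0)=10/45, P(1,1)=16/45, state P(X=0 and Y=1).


Read from table: P(X=0, Y=1) = 11/45

11/45


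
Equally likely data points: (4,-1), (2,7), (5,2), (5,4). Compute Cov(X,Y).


E[X]=4, E[Y]=3, E[XY]=10
Cov(X,Y) = E[XY] - E[X]E[Y] = 10 - 4*3 = -2

-2


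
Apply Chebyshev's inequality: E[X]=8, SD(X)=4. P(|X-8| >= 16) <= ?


k = 16/4 = 4
Chebyshev: P(|X-mu| >= k*sigma) <= 1/k^2 = 1/4^2 = 1/16

1/16


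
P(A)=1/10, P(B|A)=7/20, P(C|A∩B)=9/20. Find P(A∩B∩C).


P(A∩B∩C) = P(A) * P(B|A) * P(C|A∩B)
= 1/10 * 7/20 * 9/20
= 7/200 * 9/20 = 63/4000

63/4000


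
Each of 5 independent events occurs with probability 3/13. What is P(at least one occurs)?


P(at least one) = 1 - P(none)
P(none) = (1 - 3/13)^5 = (10/13)^5 = 100000/371293
P(at least one) = 1 - 100000/371293 = 271293/371293

271293/371293


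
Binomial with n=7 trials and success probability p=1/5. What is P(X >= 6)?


P(X>=6) = P(X=6) + P(X=7)
= 28/78125 + 1/78125
= 29/78125

29/78125


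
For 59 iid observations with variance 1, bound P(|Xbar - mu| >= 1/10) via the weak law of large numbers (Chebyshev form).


Var(Xbar) = Var(X)/n = 1/59
Chebyshev: P(|Xbar-mu| >= 1/10) <= Var(Xbar)/(1/10)^2 = (1/59)/(1/100) = 100/59
Bound exceeds 1, so trivial bound: 1

1


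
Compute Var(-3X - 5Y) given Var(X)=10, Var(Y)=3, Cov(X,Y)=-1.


Var(-3X - 5Y) = (-3)^2*Var(X) + (-5)^2*Var(Y) + 2*(-3)*(-5)*Cov(X,Y)
= 9*10 + 25*3 + 30*(-1)
= 90 + 75 - 30 = 135

135


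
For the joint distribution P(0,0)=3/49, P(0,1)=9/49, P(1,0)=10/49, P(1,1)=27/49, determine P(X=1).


P(X=1) = P(1,0)+P(1,1) = 10/49 + 27/49 = 37/49

37/49


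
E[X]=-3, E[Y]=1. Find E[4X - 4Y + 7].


E[4X - 4Y + 7] = 4*E[X] - 4*E[Y] + 7
= (4)*(-3) + (-4)*(1) + (7)
= -12 - 4 + 7 = -9

-9


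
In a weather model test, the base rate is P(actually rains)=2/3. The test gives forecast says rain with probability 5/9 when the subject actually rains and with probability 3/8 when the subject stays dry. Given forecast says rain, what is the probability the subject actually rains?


P(A) = P(A|B)P(B) + P(A|B')P(B') = 5/9*2/3 + 3/8*1/3 = 107/216
P(B|A) = P(A|B)P(B)/P(A) = (10/27)/(107/216) = 80/107

80/107


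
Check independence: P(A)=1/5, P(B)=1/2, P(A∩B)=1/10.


P(A)*P(B) = 1/5*1/2 = 1/10
P(A∩B) = 1/10, which equals P(A)P(B), so independent

Yes, A and B are independent


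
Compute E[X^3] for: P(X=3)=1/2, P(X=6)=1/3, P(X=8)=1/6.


E[X^3] = sum(x^3 * P(x))
= 27*1/2 + 216*1/3 + 512*1/6
= 1025/6

1025/6


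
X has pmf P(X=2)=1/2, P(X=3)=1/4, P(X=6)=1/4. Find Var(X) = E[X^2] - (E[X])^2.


E[X] = 13/4, E[X^2] = 53/4
Var(X) = E[X^2] - (E[X])^2 = 53/4 - (13/4)^2 = 43/16

43/16


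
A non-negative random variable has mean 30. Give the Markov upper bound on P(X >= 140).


Markov: P(X >= a) <= E[X]/a
P(X >= 140) <= 30/140 = 3/14

3/14


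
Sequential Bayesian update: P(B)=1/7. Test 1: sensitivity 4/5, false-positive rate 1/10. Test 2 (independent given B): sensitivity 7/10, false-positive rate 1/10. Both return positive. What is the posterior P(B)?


After test 1: P(+) = 4/5*1/7 + 1/10*6/7 = 1/5
P(B|+) = (4/35)/(1/5) = 4/7
After test 2 (use post1 as new prior): P(+) = 7/10*4/7 + 1/10*3/7 = 31/70
P(B|+,+) = (2/5)/(31/70) = 28/31

28/31


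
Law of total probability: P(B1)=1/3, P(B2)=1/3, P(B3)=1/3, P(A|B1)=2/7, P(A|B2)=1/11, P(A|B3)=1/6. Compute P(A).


P(A) = P(A|B1)P(B1) + P(A|B2)P(B2) + P(A|B3)P(B3)
= 2/7*1/3 + 1/11*1/3 + 1/6*1/3
= 2/21 + 1/33 + 1/18 = 251/1386

251/1386


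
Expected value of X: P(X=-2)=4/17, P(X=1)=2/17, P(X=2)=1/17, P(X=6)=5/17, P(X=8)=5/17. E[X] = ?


E[X] = sum(x * P(x))
= -2*4/17 + 1*2/17 + 2*1/17 + 6*5/17 + 8*5/17
= 66/17

66/17


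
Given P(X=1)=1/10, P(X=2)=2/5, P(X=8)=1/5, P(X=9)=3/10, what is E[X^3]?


E[X^3] = sum(g(x)*P(x))
= 1*1/10 + 8*2/5 + 512*1/5 + 729*3/10
= 1622/5

1622/5


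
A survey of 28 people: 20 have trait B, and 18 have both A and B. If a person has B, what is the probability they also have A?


P(A|B) = P(A∩B)/P(B) = (18/28)/(20/28) = 18/20 = 9/10

9/10


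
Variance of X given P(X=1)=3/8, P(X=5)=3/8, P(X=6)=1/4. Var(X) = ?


E[X] = 15/4, E[X^2] = 75/4
Var(X) = E[X^2] - (E[X])^2 = 75/4 - (15/4)^2 = 75/16

75/16


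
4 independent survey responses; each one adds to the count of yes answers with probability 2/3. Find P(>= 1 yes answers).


P(at least one) = 1 - P(none)
P(none) = (1 - 2/3)^4 = (1/3)^4 = 1/81
P(at least one) = 1 - 1/81 = 80/81

80/81


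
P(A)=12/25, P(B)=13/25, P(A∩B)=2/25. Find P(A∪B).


P(A∪B) = P(A) + P(B) - P(A∩B)
= 12/25 + 13/25 - 2/25 = 23/25

23/25


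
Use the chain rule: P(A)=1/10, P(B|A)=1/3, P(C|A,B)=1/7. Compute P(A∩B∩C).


P(A∩B∩C) = P(A) * P(B|A) * P(C|A∩B)
= 1/10 * 1/3 * 1/7
= 1/30 * 1/7 = 1/210

1/210


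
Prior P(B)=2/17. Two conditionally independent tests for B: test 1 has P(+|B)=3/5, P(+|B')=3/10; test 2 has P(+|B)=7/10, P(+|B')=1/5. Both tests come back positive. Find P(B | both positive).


After test 1: P(+) = 3/5*2/17 + 3/10*15/17 = 57/170
P(B|+) = (6/85)/(57/170) = 4/19
After test 2 (use post1 as new prior): P(+) = 7/10*4/19 + 1/5*15/19 = 29/95
P(B|+,+) = (14/95)/(29/95) = 14/29

14/29


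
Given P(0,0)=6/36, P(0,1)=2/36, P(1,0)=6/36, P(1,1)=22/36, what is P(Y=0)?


P(Y=0) = P(0,0)+P(1,0) = 6/36 + 6/36 = 12/36 = 1/3

1/3


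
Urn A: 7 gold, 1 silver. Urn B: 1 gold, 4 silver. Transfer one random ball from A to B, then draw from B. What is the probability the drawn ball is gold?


P(transfer gold) = 7/8; P(transfer silver) = 1/8
If gold transferred: Urn II has 2 gold of 6, so P(gold|gold moved) = 1/3
If silver transferred: Urn II has 1 gold of 6, so P(gold|silver moved) = 1/6
By total probability: P(gold) = 7/8*1/3 + 1/8*1/6 = 5/16

5/16


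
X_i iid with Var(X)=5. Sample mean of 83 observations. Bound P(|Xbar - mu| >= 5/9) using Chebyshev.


Var(Xbar) = Var(X)/n = 5/83
Chebyshev: P(|Xbar-mu| >= 5/9) <= Var(Xbar)/(5/9)^2 = (5/83)/(25/81) = 81/415

81/415


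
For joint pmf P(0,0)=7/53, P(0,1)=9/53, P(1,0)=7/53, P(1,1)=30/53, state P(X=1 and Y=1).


Read from table: P(X=1, Y=1) = 30/53

30/53


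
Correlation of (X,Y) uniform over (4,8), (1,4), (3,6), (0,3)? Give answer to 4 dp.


Cov(X,Y) = 3.0000, Var(X) = 2.5000, Var(Y) = 3.6875
rho = Cov/(sqrt(VarX)*sqrt(VarY)) = 0.9881

0.9881


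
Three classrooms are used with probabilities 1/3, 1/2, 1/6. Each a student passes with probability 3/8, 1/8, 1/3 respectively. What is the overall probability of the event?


P(A) = P(A|B1)P(B1) + P(A|B2)P(B2) + P(A|B3)P(B3)
= 3/8*1/3 + 1/8*1/2 + 1/3*1/6
= 1/8 + 1/16 + 1/18 = 35/144

35/144


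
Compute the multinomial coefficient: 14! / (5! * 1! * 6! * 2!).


14! = 87178291200
Denominator: 5!=120 * 1!=1 * 6!=720 * 2!=2
Coefficient = 87178291200 / 172800 = 504504

504504


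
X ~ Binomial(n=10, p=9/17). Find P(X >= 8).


P(X>=8) = P(X=8) + P(X=9) + P(X=10)
= 123974556480/2015993900449 + 30993639120/2015993900449 + 3486784401/2015993900449
= 158454980001/2015993900449

158454980001/2015993900449


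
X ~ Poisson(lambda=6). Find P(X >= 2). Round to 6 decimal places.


P(X>=2) = 1 - P(X<=1) = 1 - (e^(-6)*6^0/0! + e^(-6)*6^1/1!)
≈ 1 - (0.0024787522 + 0.0148725131)
= 1 - 0.0173512653 = 0.9826487347
≈ 0.982649

0.982649


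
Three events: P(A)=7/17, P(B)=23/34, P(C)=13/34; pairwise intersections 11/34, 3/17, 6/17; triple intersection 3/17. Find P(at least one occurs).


P(A∪B∪C) = P(A)+P(B)+P(C) - P(AB)-P(AC)-P(BC) + P(ABC)
= 7/17+23/34+13/34 - 11/34-3/17-6/17 + 3/17
= 27/34

27/34


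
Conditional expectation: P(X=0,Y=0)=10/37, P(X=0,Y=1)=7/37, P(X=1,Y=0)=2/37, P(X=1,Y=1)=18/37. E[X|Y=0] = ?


P(Y=0) = 12/37
E[X|Y=0] = (0*10 + 1*2)/12 = 2/12 = 1/6

1/6


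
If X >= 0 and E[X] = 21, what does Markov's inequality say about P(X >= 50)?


Markov: P(X >= a) <= E[X]/a
P(X >= 50) <= 21/50

21/50


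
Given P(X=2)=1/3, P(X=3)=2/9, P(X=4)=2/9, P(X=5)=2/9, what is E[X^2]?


E[X^2] = sum(g(x)*P(x))
= 4*1/3 + 9*2/9 + 16*2/9 + 25*2/9
= 112/9

112/9


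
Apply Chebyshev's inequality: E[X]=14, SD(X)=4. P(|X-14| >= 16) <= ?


k = 16/4 = 4
Chebyshev: P(|X-mu| >= k*sigma) <= 1/k^2 = 1/4^2 = 1/16

1/16


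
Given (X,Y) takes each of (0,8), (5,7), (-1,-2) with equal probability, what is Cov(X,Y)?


E[X]=4/3, E[Y]=13/3, E[XY]=37/3
Cov(X,Y) = E[XY] - E[X]E[Y] = 37/3 - 4/3*13/3 = 59/9

59/9


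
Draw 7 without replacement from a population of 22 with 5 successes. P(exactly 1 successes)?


P(X=1) = C(5,1)*C(17,6) / C(22,7)
= 5*12376 / 170544
= 61880/170544 = 455/1254

455/1254


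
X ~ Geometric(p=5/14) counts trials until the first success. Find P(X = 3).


P(X=3) = (1-p)^2 * p = (9/14)^2 * 5/14
= 81/196 * 5/14 = 405/2744

405/2744


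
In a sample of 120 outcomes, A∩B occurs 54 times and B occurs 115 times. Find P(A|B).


P(A|B) = P(A∩B)/P(B) = (54/120)/(115/120) = 54/115

54/115


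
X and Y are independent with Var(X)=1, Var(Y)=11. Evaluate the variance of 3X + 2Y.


Independence => Cov(X,Y)=0
Var(3X + 2Y) = 3^2*Var(X) + 2^2*Var(Y)
= 9*1 + 4*11 = 53

53


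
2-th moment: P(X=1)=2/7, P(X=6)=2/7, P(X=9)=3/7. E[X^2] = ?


E[X^2] = sum(x^2 * P(x))
= 1*2/7 + 36*2/7 + 81*3/7
= 317/7

317/7


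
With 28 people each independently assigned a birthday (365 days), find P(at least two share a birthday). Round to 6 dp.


P(all different) = prod((365-i)/365 for i=0..27) = 0.345539
P(at least one match) = 1 - 0.345539 = 0.654461

0.654461


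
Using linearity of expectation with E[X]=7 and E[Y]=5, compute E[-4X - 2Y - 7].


E[-4X - 2Y - 7] = -4*E[X] - 2*E[Y] - 7
= (-4)*(7) + (-2)*(5) + (-7)
= -28 - 10 - 7 = -45

-45


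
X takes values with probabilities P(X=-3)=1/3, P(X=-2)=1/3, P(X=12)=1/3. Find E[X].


E[X] = sum(x * P(x))
= -3*1/3 - 2*1/3 + 12*1/3
= 7/3

7/3


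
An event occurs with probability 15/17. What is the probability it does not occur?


P(A') = 1 - P(A) = 1 - 15/17 = 2/17

2/17


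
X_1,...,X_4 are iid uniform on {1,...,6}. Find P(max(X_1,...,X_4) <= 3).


P(max <= 3) = P(all X_i <= 3) = (P(X_1 <= 3))^4
= (3/6)^4 = (1/2)^4 = 1/16

1/16


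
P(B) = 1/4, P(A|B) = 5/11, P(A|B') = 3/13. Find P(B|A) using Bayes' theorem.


P(A) = P(A|B)P(B) + P(A|B')P(B') = 5/11*1/4 + 3/13*3/4 = 41/143
P(B|A) = P(A|B)P(B)/P(A) = (5/44)/(41/143) = 65/164

65/164


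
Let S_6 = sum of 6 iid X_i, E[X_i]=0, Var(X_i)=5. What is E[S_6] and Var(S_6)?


E[S_n] = n*mu = 6*0 = 0
Var(S_n) = n*sigma^2 = 6*5 = 30

E[S_6]=0, Var(S_6)=30


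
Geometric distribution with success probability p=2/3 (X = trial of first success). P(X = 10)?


P(X=10) = (1-p)^9 * p = (1/3)^9 * 2/3
= 1/19683 * 2/3 = 2/59049

2/59049


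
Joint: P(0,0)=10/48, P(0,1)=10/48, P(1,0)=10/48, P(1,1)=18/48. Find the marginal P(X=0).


P(X=0) = P(0,0)+P(0,1) = 10/48 + 10/48 = 20/48 = 5/12

5/12


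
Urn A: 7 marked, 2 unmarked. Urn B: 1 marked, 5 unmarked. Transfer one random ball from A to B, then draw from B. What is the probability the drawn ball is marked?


P(transfer marked) = 7/9; P(transfer unmarked) = 2/9
If marked transferred: Urn II has 2 marked of 7, so P(marked|marked moved) = 2/7
If unmarked transferred: Urn II has 1 marked of 7, so P(marked|unmarked moved) = 1/7
By total probability: P(marked) = 7/9*2/7 + 2/9*1/7 = 16/63

16/63


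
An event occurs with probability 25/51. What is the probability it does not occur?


P(A') = 1 - P(A) = 1 - 25/51 = 26/51

26/51


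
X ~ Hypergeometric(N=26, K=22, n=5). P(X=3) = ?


P(X=3) = C(22,3)*C(4,2) / C(26,5)
= 1540*6 / 65780
= 9240/65780 = 42/299

42/299


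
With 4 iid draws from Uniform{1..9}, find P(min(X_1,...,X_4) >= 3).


P(min >= 3) = P(all X_i >= 3) = (P(X_1 >= 3))^4
= (7/9)^4 = 2401/6561

2401/6561


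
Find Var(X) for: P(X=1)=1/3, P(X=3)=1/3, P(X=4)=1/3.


E[X] = 8/3, E[X^2] = 26/3
Var(X) = E[X^2] - (E[X])^2 = 26/3 - (8/3)^2 = 14/9

14/9


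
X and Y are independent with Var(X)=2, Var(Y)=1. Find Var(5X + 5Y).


Independence => Cov(X,Y)=0
Var(5X + 5Y) = 5^2*Var(X) + 5^2*Var(Y)
= 25*2 + 25*1 = 75

75


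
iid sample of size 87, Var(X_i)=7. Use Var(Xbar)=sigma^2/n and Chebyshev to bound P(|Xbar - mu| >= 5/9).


Var(Xbar) = Var(X)/n = 7/87
Chebyshev: P(|Xbar-mu| >= 5/9) <= Var(Xbar)/(5/9)^2 = (7/87)/(25/81) = 189/725

189/725


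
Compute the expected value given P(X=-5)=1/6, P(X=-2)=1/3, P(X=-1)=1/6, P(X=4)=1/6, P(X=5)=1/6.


E[X] = sum(x * P(x))
= -5*1/6 - 2*1/3 - 1*1/6 + 4*1/6 + 5*1/6
= -1/6

-1/6


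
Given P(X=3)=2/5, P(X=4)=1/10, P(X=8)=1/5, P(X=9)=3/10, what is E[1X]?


E[1X] = sum(g(x)*P(x))
= 3*2/5 + 4*1/10 + 8*1/5 + 9*3/10
= 59/10

59/10


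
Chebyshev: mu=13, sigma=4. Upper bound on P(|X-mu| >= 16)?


k = 16/4 = 4
Chebyshev: P(|X-mu| >= k*sigma) <= 1/k^2 = 1/4^2 = 1/16

1/16


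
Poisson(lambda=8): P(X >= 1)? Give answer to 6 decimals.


P(X>=1) = 1 - P(X<=0) = 1 - (e^(-8)*8^0/0!)
≈ 1 - 0.0003354626 = 0.9996645374
≈ 0.999665

0.999665


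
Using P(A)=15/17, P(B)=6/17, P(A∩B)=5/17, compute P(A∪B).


P(A∪B) = P(A) + P(B) - P(A∩B)
= 15/17 + 6/17 - 5/17 = 16/17

16/17


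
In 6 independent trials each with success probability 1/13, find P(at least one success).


P(at least one) = 1 - P(none)
P(none) = (1 - 1/13)^6 = (12/13)^6 = 2985984/4826809
P(at least one) = 1 - 2985984/4826809 = 1840825/4826809

1840825/4826809


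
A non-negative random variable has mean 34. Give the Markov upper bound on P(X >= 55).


Markov: P(X >= a) <= E[X]/a
P(X >= 55) <= 34/55

34/55


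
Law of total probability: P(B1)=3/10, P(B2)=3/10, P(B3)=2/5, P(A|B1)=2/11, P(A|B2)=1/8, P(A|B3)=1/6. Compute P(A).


P(A) = P(A|B1)P(B1) + P(A|B2)P(B2) + P(A|B3)P(B3)
= 2/11*3/10 + 1/8*3/10 + 1/6*2/5
= 3/55 + 3/80 + 1/15 = 419/2640

419/2640


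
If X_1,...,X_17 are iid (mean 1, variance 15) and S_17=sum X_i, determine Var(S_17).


By independence, Var(S_n) = n*Var(X_1) = 17*15 = 255

255


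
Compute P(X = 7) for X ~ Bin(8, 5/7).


P(X=7) = C(8,7) * p^7 * (1-p)^1
= 8 * 78125/823543 * 2/7
= 1250000/5764801

1250000/5764801


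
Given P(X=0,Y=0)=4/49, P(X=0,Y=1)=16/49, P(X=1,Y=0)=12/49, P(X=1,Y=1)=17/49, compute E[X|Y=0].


P(Y=0) = 16/49
E[X|Y=0] = (0*4 + 1*12)/16 = 12/16 = 3/4

3/4


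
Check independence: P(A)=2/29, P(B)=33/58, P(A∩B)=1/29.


P(A)*P(B) = 2/29*33/58 = 33/841
P(A∩B) = 1/29 != 33/841, so not independent

No, A and B are not independent


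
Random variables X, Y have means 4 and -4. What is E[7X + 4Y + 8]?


E[7X + 4Y + 8] = 7*E[X] + 4*E[Y] + 8
= (7)*(4) + (4)*(-4) + (8)
= 28 - 16 + 8 = 20

20


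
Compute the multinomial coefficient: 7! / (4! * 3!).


7! = 5040
Denominator: 4!=24 * 3!=6
Coefficient = 5040 / 144 = 35

35


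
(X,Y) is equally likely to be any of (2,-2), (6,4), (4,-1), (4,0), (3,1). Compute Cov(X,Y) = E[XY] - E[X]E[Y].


E[X]=19/5, E[Y]=2/5, E[XY]=19/5
Cov(X,Y) = E[XY] - E[X]E[Y] = 19/5 - 19/5*2/5 = 57/25

57/25


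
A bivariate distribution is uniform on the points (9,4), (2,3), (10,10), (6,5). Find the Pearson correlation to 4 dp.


Cov(X,Y) = 5.8750, Var(X) = 9.6875, Var(Y) = 7.2500
rho = Cov/(sqrt(VarX)*sqrt(VarY)) = 0.7010

0.7010


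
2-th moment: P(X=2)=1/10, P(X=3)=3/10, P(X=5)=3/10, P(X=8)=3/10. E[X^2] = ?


E[X^2] = sum(x^2 * P(x))
= 4*1/10 + 9*3/10 + 25*3/10 + 64*3/10
= 149/5

149/5


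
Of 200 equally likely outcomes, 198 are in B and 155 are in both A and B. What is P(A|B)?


P(A|B) = P(A∩B)/P(B) = (155/200)/(198/200) = 155/198

155/198


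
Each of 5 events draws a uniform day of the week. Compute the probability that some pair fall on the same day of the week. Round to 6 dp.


P(all different) = prod((7-i)/7 for i=0..4) = 0.149938
P(at least one match) = 1 - 0.149938 = 0.850062

0.850062


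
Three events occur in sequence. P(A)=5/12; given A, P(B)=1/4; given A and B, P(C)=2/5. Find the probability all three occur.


P(A∩B∩C) = P(A) * P(B|A) * P(C|A∩B)
= 5/12 * 1/4 * 2/5
= 5/48 * 2/5 = 1/24

1/24


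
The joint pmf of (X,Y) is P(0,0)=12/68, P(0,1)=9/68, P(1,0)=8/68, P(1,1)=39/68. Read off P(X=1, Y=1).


Read from table: P(X=1, Y=1) = 39/68

39/68


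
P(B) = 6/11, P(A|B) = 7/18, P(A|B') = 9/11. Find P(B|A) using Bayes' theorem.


P(A) = P(A|B)P(B) + P(A|B')P(B') = 7/18*6/11 + 9/11*5/11 = 212/363
P(B|A) = P(A|B)P(B)/P(A) = (7/33)/(212/363) = 77/212

77/212


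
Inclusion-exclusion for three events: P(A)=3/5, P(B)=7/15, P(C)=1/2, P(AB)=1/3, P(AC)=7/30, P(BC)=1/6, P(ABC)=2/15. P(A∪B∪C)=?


P(A∪B∪C) = P(A)+P(B)+P(C) - P(AB)-P(AC)-P(BC) + P(ABC)
= 3/5+7/15+1/2 - 1/3-7/30-1/6 + 2/15
= 29/30

29/30


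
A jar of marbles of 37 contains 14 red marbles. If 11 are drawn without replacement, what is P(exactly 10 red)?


P(X=10) = C(14,10)*C(23,1) / C(37,11)
= 1001*23 / 854992152
= 23023/854992152 = 3289/122141736

3289/122141736


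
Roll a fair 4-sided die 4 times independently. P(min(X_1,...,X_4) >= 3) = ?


P(min >= 3) = P(all X_i >= 3) = (P(X_1 >= 3))^4
= (2/4)^4 = (1/2)^4 = 1/16

1/16


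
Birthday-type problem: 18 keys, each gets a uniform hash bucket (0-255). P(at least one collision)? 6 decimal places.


P(all different) = prod((256-i)/256 for i=0..17) = 0.542396
P(at least one match) = 1 - 0.542396 = 0.457604

0.457604


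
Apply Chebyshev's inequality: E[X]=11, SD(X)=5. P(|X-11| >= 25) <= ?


k = 25/5 = 5
Chebyshev: P(|X-mu| >= k*sigma) <= 1/k^2 = 1/5^2 = 1/25

1/25


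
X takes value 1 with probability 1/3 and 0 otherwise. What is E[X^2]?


For Bernoulli: X in {0,1}
E[X^2] = 0^2*(1-1/3) + 1^2*1/3 = 1/3

1/3


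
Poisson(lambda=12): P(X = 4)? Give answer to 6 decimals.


P(X=4) = e^(-12) * 12^4 / 4!
≈ 0.000006144212353 * 20736 / 24
≈ 0.005309

0.005309


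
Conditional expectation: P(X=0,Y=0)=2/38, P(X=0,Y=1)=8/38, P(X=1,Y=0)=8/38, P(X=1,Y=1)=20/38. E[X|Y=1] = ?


P(Y=1) = 28/38
E[X|Y=1] = (0*8 + 1*20)/28 = 20/28 = 5/7

5/7


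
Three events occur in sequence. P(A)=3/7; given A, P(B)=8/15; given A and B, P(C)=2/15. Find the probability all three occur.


P(A∩B∩C) = P(A) * P(B|A) * P(C|A∩B)
= 3/7 * 8/15 * 2/15
= 8/35 * 2/15 = 16/525

16/525


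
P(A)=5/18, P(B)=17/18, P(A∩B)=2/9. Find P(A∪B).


P(A∪B) = P(A) + P(B) - P(A∩B)
= 5/18 + 17/18 - 2/9 = 1

1


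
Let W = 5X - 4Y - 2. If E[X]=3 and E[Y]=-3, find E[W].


E[5X - 4Y - 2] = 5*E[X] - 4*E[Y] - 2
= (5)*(3) + (-4)*(-3) + (-2)
= 15 + 12 - 2 = 25

25


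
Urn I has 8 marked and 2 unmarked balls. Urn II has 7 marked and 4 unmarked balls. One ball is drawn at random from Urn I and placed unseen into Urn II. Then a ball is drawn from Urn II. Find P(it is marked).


P(transfer marked) = 8/10 = 4/5; P(transfer unmarked) = 1/5
If marked transferred: Urn II has 8 marked of 12, so P(marked|marked moved) = 2/3
If unmarked transferred: Urn II has 7 marked of 12, so P(marked|unmarked moved) = 7/12
By total probability: P(marked) = 4/5*2/3 + 1/5*7/12 = 13/20

13/20


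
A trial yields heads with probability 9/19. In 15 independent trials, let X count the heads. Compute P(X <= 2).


P(X<=2) = P(X=0) + P(X=1) + P(X=2)
= 1000000000000000/15181127029874798299 + 13500000000000000/15181127029874798299 + 85050000000000000/15181127029874798299
= 99550000000000000/15181127029874798299

99550000000000000/15181127029874798299


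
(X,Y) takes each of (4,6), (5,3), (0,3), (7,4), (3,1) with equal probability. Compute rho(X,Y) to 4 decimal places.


Cov(X,Y) = 1.0800, Var(X) = 5.3600, Var(Y) = 2.6400
rho = Cov/(sqrt(VarX)*sqrt(VarY)) = 0.2871

0.2871


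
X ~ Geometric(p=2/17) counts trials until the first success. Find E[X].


For geometric (trials until first success), E[X] = 1/p = 1/(2/17) = 17/2

17/2


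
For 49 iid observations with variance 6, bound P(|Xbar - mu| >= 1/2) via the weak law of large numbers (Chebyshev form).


Var(Xbar) = Var(X)/n = 6/49
Chebyshev: P(|Xbar-mu| >= 1/2) <= Var(Xbar)/(1/2)^2 = (6/49)/(1/4) = 24/49

24/49


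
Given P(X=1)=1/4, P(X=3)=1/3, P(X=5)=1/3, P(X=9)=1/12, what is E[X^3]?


E[X^3] = sum(g(x)*P(x))
= 1*1/4 + 27*1/3 + 125*1/3 + 729*1/12
= 335/3

335/3


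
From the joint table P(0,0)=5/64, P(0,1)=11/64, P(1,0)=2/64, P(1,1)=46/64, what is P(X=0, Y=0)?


Read from table: P(X=0, Y=0) = 5/64

5/64


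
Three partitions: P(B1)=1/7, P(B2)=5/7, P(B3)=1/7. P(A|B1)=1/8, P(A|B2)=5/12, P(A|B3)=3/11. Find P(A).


P(A) = P(A|B1)P(B1) + P(A|B2)P(B2) + P(A|B3)P(B3)
= 1/8*1/7 + 5/12*5/7 + 3/11*1/7
= 1/56 + 25/84 + 3/77 = 655/1848

655/1848


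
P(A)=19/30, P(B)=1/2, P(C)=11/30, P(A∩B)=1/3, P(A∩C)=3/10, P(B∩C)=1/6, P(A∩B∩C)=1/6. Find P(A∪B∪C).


P(A∪B∪C) = P(A)+P(B)+P(C) - P(AB)-P(AC)-P(BC) + P(ABC)
= 19/30+1/2+11/30 - 1/3-3/10-1/6 + 1/6
= 13/15

13/15


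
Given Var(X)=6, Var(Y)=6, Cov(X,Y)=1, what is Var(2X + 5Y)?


Var(2X + 5Y) = 2^2*Var(X) + 5^2*Var(Y) + 2*2*5*Cov(X,Y)
= 4*6 + 25*6 + 20*1
= 24 + 150 + 20 = 194

194


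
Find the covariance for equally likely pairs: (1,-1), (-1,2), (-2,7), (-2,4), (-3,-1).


E[X]=-7/5, E[Y]=11/5, E[XY]=-22/5
Cov(X,Y) = E[XY] - E[X]E[Y] = -22/5 + 7/5*11/5 = -33/25

-33/25


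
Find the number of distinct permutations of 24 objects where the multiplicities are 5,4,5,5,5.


24! = 620448401733239439360000
Denominator: 5!=120 * 4!=24 * 5!=120 * 5!=120 * 5!=120
Coefficient = 620448401733239439360000 / 4976640000 = 124672148625024

124672148625024


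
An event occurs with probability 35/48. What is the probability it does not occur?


P(A') = 1 - P(A) = 1 - 35/48 = 13/48

13/48


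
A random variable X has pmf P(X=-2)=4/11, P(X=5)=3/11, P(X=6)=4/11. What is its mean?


E[X] = sum(x * P(x))
= -2*4/11 + 5*3/11 + 6*4/11
= 31/11

31/11


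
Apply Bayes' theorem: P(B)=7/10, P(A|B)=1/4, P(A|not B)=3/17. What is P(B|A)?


P(A) = P(A|B)P(B) + P(A|B')P(B') = 1/4*7/10 + 3/17*3/10 = 31/136
P(B|A) = P(A|B)P(B)/P(A) = (7/40)/(31/136) = 119/155

119/155


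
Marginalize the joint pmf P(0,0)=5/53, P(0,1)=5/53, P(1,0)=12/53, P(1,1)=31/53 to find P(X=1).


P(X=1) = P(1,0)+P(1,1) = 12/53 + 31/53 = 43/53

43/53


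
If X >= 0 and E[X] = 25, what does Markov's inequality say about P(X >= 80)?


Markov: P(X >= a) <= E[X]/a
P(X >= 80) <= 25/80 = 5/16

5/16


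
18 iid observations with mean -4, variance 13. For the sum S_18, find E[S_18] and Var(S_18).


E[S_n] = n*mu = 18*-4 = -72
Var(S_n) = n*sigma^2 = 18*13 = 234

E[S_18]=-72, Var(S_18)=234


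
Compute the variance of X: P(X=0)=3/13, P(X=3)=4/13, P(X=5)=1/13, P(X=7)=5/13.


E[X] = 4, E[X^2] = 306/13
Var(X) = E[X^2] - (E[X])^2 = 306/13 - (4)^2 = 98/13

98/13


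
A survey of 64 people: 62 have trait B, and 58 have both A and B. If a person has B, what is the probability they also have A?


P(A|B) = P(A∩B)/P(B) = (58/64)/(62/64) = 58/62 = 29/31

29/31


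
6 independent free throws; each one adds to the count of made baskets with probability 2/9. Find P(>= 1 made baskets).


P(at least one) = 1 - P(none)
P(none) = (1 - 2/9)^6 = (7/9)^6 = 117649/531441
P(at least one) = 1 - 117649/531441 = 413792/531441

413792/531441


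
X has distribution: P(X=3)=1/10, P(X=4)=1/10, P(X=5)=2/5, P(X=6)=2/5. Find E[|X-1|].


E[|X-1|] = sum(g(x)*P(x))
= 2*1/10 + 3*1/10 + 4*2/5 + 5*2/5
= 41/10

41/10


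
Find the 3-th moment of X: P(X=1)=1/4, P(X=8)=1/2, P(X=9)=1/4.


E[X^3] = sum(x^3 * P(x))
= 1*1/4 + 512*1/2 + 729*1/4
= 877/2

877/2


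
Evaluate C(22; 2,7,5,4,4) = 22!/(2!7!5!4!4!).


22! = 1124000727777607680000
Denominator: 2!=2 * 7!=5040 * 5!=120 * 4!=24 * 4!=24
Coefficient = 1124000727777607680000 / 696729600 = 1613252440800

1613252440800


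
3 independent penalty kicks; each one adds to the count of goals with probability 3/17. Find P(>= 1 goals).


P(at least one) = 1 - P(none)
P(none) = (1 - 3/17)^3 = (14/17)^3 = 2744/4913
P(at least one) = 1 - 2744/4913 = 2169/4913

2169/4913


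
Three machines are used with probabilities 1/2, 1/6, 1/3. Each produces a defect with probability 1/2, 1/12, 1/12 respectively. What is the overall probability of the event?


P(A) = P(A|B1)P(B1) + P(A|B2)P(B2) + P(A|B3)P(B3)
= 1/2*1/2 + 1/12*1/6 + 1/12*1/3
= 1/4 + 1/72 + 1/36 = 7/24

7/24


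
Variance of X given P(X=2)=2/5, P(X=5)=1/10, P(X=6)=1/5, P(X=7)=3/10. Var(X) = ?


E[X] = 23/5, E[X^2] = 26
Var(X) = E[X^2] - (E[X])^2 = 26 - (23/5)^2 = 121/25

121/25


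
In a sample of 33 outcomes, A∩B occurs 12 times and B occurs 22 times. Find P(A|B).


P(A|B) = P(A∩B)/P(B) = (12/33)/(22/33) = 12/22 = 6/11

6/11


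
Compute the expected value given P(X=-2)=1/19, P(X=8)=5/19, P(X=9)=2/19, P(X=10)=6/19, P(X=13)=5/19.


E[X] = sum(x * P(x))
= -2*1/19 + 8*5/19 + 9*2/19 + 10*6/19 + 13*5/19
= 181/19

181/19


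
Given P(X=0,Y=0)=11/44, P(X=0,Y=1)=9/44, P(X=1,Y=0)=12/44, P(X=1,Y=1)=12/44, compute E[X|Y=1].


P(Y=1) = 21/44
E[X|Y=1] = (0*9 + 1*12)/21 = 12/21 = 4/7

4/7


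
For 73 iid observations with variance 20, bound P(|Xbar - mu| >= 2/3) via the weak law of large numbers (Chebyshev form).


Var(Xbar) = Var(X)/n = 20/73
Chebyshev: P(|Xbar-mu| >= 2/3) <= Var(Xbar)/(2/3)^2 = (20/73)/(4/9) = 45/73

45/73


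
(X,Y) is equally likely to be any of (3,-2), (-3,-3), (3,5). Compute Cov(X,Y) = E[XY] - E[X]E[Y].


E[X]=1, E[Y]=0, E[XY]=6
Cov(X,Y) = E[XY] - E[X]E[Y] = 6 - 1*0 = 6

6


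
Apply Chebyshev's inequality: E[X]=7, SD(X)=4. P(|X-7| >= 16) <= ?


k = 16/4 = 4
Chebyshev: P(|X-mu| >= k*sigma) <= 1/k^2 = 1/4^2 = 1/16

1/16


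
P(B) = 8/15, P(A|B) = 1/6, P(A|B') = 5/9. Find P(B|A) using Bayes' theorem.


P(A) = P(A|B)P(B) + P(A|B')P(B') = 1/6*8/15 + 5/9*7/15 = 47/135
P(B|A) = P(A|B)P(B)/P(A) = (4/45)/(47/135) = 12/47

12/47


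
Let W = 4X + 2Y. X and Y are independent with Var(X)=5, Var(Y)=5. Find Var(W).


Independence => Cov(X,Y)=0
Var(4X + 2Y) = 4^2*Var(X) + 2^2*Var(Y)
= 16*5 + 4*5 = 100

100


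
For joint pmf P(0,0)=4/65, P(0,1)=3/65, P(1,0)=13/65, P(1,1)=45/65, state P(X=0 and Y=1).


Read from table: P(X=0, Y=1) = 3/65

3/65


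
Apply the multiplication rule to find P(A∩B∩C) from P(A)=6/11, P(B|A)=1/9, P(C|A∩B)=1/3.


P(A∩B∩C) = P(A) * P(B|A) * P(C|A∩B)
= 6/11 * 1/9 * 1/3
= 2/33 * 1/3 = 2/99

2/99


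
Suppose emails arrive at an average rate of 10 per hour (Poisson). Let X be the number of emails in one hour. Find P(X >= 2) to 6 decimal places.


P(X>=2) = 1 - P(X<=1) = 1 - (e^(-10)*10^0/0! + e^(-10)*10^1/1!)
≈ 1 - (0.0000453999 + 0.0004539993)
= 1 - 0.0004993992 = 0.9995006008
≈ 0.999501

0.999501


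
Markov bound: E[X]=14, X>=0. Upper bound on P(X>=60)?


Markov: P(X >= a) <= E[X]/a
P(X >= 60) <= 14/60 = 7/30

7/30


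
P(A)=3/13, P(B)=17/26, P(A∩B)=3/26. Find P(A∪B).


P(A∪B) = P(A) + P(B) - P(A∩B)
= 3/13 + 17/26 - 3/26 = 10/13

10/13


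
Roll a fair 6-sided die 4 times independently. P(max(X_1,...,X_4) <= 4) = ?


P(max <= 4) = P(all X_i <= 4) = (P(X_1 <= 4))^4
= (4/6)^4 = (2/3)^4 = 16/81

16/81


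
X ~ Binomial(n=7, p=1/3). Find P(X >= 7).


P(X>=7) = P(X=7)
= 1/2187
= 1/2187

1/2187


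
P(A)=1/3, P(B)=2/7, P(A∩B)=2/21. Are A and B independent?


P(A)*P(B) = 1/3*2/7 = 2/21
P(A∩B) = 2/21, which equals P(A)P(B), so independent

Yes, A and B are independent


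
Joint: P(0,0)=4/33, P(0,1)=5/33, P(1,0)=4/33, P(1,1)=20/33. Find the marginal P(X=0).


P(X=0) = P(0,0)+P(0,1) = 4/33 + 5/33 = 9/33 = 3/11

3/11


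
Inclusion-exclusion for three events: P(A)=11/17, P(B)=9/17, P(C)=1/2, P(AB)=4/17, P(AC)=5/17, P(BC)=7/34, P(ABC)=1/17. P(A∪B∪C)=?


P(A∪B∪C) = P(A)+P(B)+P(C) - P(AB)-P(AC)-P(BC) + P(ABC)
= 11/17+9/17+1/2 - 4/17-5/17-7/34 + 1/17
= 1

1


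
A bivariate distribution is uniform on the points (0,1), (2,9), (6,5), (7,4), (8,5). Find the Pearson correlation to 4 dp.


Cov(X,Y) = 1.1200, Var(X) = 9.4400, Var(Y) = 6.5600
rho = Cov/(sqrt(VarX)*sqrt(VarY)) = 0.1423

0.1423


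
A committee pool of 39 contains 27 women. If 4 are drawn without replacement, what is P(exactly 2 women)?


P(X=2) = C(27,2)*C(12,2) / C(39,4)
= 351*66 / 82251
= 23166/82251 = 198/703

198/703


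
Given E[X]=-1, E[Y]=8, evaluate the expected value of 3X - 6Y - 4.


E[3X - 6Y - 4] = 3*E[X] - 6*E[Y] - 4
= (3)*(-1) + (-6)*(8) + (-4)
= -3 - 48 - 4 = -55

-55


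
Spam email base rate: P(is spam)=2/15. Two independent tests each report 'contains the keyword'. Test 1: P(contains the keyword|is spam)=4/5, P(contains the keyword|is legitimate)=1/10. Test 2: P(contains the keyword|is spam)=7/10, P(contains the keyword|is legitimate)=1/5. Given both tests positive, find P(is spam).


After test 1: P(+) = 4/5*2/15 + 1/10*13/15 = 29/150
P(B|+) = (8/75)/(29/150) = 16/29
After test 2 (use post1 as new prior): P(+) = 7/10*16/29 + 1/5*13/29 = 69/145
P(B|+,+) = (56/145)/(69/145) = 56/69

56/69


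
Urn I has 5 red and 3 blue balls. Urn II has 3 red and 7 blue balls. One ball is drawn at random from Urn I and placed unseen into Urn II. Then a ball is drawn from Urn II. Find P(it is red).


P(transfer red) = 5/8; P(transfer blue) = 3/8
If red transferred: Urn II has 4 red of 11, so P(red|red moved) = 4/11
If blue transferred: Urn II has 3 red of 11, so P(red|blue moved) = 3/11
By total probability: P(red) = 5/8*4/11 + 3/8*3/11 = 29/88

29/88


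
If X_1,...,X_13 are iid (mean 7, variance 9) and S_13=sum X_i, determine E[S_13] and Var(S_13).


E[S_n] = n*mu = 13*7 = 91
Var(S_n) = n*sigma^2 = 13*9 = 117

E[S_13]=91, Var(S_13)=117


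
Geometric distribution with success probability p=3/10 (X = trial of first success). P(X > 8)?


P(X > 8) = P(first 8 trials all fail) = (1-p)^8 = (7/10)^8 = 5764801/100000000

5764801/100000000


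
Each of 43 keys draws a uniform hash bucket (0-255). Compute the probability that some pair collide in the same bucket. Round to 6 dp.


P(all different) = prod((256-i)/256 for i=0..42) = 0.023741
P(at least one match) = 1 - 0.023741 = 0.976259

0.976259


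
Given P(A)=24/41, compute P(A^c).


P(A') = 1 - P(A) = 1 - 24/41 = 17/41

17/41


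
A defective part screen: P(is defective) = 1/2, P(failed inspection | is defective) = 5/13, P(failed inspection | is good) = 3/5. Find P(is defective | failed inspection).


P(A) = P(A|B)P(B) + P(A|B')P(B') = 5/13*1/2 + 3/5*1/2 = 32/65
P(B|A) = P(A|B)P(B)/P(A) = (5/26)/(32/65) = 25/64

25/64


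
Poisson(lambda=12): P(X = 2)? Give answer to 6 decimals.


P(X=2) = e^(-12) * 12^2 / 2!
≈ 0.000006144212353 * 144 / 2
≈ 0.000442

0.000442


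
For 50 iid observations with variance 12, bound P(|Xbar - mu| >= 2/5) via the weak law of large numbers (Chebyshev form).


Var(Xbar) = Var(X)/n = 12/50
Chebyshev: P(|Xbar-mu| >= 2/5) <= Var(Xbar)/(2/5)^2 = (6/25)/(4/25) = 3/2
Bound exceeds 1, so trivial bound: 1

1


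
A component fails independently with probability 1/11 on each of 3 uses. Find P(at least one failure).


P(at least one) = 1 - P(none)
P(none) = (1 - 1/11)^3 = (10/11)^3 = 1000/1331
P(at least one) = 1 - 1000/1331 = 331/1331

331/1331


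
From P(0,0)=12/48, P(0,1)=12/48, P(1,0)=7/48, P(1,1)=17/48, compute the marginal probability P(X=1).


P(X=1) = P(1,0)+P(1,1) = 7/48 + 17/48 = 24/48 = 1/2

1/2


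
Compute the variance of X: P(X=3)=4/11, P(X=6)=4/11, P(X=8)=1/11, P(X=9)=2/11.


E[X] = 62/11, E[X^2] = 406/11
Var(X) = E[X^2] - (E[X])^2 = 406/11 - (62/11)^2 = 622/121

622/121


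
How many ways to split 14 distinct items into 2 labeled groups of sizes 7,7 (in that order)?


14! = 87178291200
Denominator: 7!=5040 * 7!=5040
Coefficient = 87178291200 / 25401600 = 3432

3432


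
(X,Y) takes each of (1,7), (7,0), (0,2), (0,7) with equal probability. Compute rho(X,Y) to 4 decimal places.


Cov(X,Y) = -6.2500, Var(X) = 8.5000, Var(Y) = 9.5000
rho = Cov/(sqrt(VarX)*sqrt(VarY)) = -0.6955

-0.6955


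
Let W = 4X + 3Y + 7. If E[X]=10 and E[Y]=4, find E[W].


E[4X + 3Y + 7] = 4*E[X] + 3*E[Y] + 7
= (4)*(10) + (3)*(4) + (7)
= 40 + 12 + 7 = 59

59


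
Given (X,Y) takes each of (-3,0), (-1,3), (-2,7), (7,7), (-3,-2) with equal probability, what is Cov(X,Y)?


E[X]=-2/5, E[Y]=3, E[XY]=38/5
Cov(X,Y) = E[XY] - E[X]E[Y] = 38/5 + 2/5*3 = 44/5

44/5


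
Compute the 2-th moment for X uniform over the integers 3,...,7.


E[X^2] = (1/5) * sum(x^2 for x=3..7)
= 135/5 = 27

27


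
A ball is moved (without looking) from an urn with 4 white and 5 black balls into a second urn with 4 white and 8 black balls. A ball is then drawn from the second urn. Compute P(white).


P(transfer white) = 4/9; P(transfer black) = 5/9
If white transferred: Urn II has 5 white of 13, so P(white|white moved) = 5/13
If black transferred: Urn II has 4 white of 13, so P(white|black moved) = 4/13
By total probability: P(white) = 4/9*5/13 + 5/9*4/13 = 40/117

40/117


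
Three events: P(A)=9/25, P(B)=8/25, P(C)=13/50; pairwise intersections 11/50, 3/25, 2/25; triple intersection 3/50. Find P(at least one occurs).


P(A∪B∪C) = P(A)+P(B)+P(C) - P(AB)-P(AC)-P(BC) + P(ABC)
= 9/25+8/25+13/50 - 11/50-3/25-2/25 + 3/50
= 29/50

29/50


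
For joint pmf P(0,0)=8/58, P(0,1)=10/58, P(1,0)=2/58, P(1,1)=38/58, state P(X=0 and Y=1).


Read from table: P(X=0, Y=1) = 10/58 = 5/29

5/29


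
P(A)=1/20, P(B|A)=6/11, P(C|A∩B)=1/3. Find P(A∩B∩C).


P(A∩B∩C) = P(A) * P(B|A) * P(C|A∩B)
= 1/20 * 6/11 * 1/3
= 3/110 * 1/3 = 1/110

1/110


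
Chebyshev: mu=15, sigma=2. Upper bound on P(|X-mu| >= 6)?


k = 6/2 = 3
Chebyshev: P(|X-mu| >= k*sigma) <= 1/k^2 = 1/3^2 = 1/9

1/9


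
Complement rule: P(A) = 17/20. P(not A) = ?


P(A') = 1 - P(A) = 1 - 17/20 = 3/20

3/20


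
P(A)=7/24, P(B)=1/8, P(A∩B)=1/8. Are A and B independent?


P(A)*P(B) = 7/24*1/8 = 7/192
P(A∩B) = 1/8 != 7/192, so not independent

No, A and B are not independent


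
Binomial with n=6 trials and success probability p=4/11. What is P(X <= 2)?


P(X<=2) = P(X=0) + P(X=1) + P(X=2)
= 117649/1771561 + 403368/1771561 + 576240/1771561
= 1097257/1771561

1097257/1771561


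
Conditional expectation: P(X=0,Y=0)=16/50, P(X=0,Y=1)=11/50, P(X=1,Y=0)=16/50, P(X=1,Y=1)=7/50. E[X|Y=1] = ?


P(Y=1) = 18/50
E[X|Y=1] = (0*11 + 1*7)/18 = 7/18

7/18
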